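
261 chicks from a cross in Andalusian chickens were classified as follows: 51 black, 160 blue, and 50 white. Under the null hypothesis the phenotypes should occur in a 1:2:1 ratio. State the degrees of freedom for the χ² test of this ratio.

2

A goodness-of-fit test with 3 phenotype classes has df = 3 − 1 = 2.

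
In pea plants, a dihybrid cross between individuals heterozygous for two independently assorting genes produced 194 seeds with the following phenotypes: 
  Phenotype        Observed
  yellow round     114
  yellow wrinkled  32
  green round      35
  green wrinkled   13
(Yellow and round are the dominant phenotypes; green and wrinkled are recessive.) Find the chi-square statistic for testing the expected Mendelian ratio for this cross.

0.859

A dihybrid F₂ with independent assortment and complete dominance at both loci gives a 9:3:3:1 phenotypic ratio.
Under the 9:3:3:1 hypothesis (Σ ratio = 16, N = 194):
  yellow round: 194 × 9/16 = 109.125
  yellow wrinkled: 194 × 3/16 = 36.375
  green round: 194 × 3/16 = 36.375
  green wrinkled: 194 × 1/16 = 12.125
χ² = Σ (O − E)² / E
  yellow round: (114 − 109.125)² / 109.125 = 0.2178
  yellow wrinkled: (32 − 36.375)² / 36.375 = 0.5262
  green round: (35 − 36.375)² / 36.375 = 0.0520
  green wrinkled: (13 − 12.125)² / 12.125 = 0.0631
χ² = 0.2178 + 0.5262 + 0.0520 + 0.0631 = 0.8591 ≈ 0.859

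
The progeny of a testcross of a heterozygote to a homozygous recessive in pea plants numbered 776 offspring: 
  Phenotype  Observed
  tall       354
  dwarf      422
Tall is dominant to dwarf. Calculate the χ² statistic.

A testcross of a heterozygote (Aa × aa) gives a 1:1 phenotypic ratio.
Expected counts for N = 776 under a 1:1 ratio (total parts = 2):
  tall: 776 × 1/2 = 388
  dwarf: 776 × 1/2 = 388
χ² = Σ (O − E)² / E
  tall: (354 − 388)² / 388 = 2.9794
  dwarf: (422 − 388)² / 388 = 2.9794
χ² = 2.9794 + 2.9794 = 5.9588 ≈ 5.959

5.959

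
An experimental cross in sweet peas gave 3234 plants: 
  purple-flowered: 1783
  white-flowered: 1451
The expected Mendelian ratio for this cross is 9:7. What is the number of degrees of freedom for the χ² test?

1

A goodness-of-fit test with 2 phenotype classes has df = 2 − 1 = 1.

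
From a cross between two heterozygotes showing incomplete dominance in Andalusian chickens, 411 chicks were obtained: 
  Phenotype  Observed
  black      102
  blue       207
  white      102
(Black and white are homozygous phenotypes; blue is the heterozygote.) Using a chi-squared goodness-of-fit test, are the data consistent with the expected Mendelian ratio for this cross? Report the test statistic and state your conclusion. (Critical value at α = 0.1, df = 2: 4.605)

0.022; consistent

With incomplete dominance, a heterozygote × heterozygote cross gives a 1:2:1 phenotypic ratio.
Total ratio parts = 4. Expected numbers out of 411:
  black: 411 × 1/4 = 102.75
  blue: 411 × 2/4 = 205.5
  white: 411 × 1/4 = 102.75
χ² = Σ (O − E)² / E
  black: (102 − 102.75)² / 102.75 = 0.0055
  blue: (207 − 205.5)² / 205.5 = 0.0109
  white: (102 − 102.75)² / 102.75 = 0.0055
χ² = 0.0055 + 0.0109 + 0.0055 = 0.0219 ≈ 0.022
Degrees of freedom = 3 − 1 = 2; critical value at α = 0.1 is 4.605.
Since 0.022 < 4.605, we fail to reject the null hypothesis — the data are consistent with the 1:2:1 ratio.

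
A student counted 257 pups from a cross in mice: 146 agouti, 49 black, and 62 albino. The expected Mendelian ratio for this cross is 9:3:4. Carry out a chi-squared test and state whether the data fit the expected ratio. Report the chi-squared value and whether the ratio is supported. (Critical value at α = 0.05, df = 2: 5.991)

0.107; consistent

The 9:3:4 ratio has 16 parts, so with N = 257 the expected counts are:
  agouti: 257 × 9/16 = 144.5625
  black: 257 × 3/16 = 48.1875
  albino: 257 × 4/16 = 64.25
χ² = Σ (O − E)² / E
  agouti: (146 − 144.5625)² / 144.5625 = 0.0143
  black: (49 − 48.1875)² / 48.1875 = 0.0137
  albino: (62 − 64.25)² / 64.25 = 0.0788
χ² = 0.0143 + 0.0137 + 0.0788 = 0.1068 ≈ 0.107
Degrees of freedom = 3 − 1 = 2; critical value at α = 0.05 is 5.991.
Since 0.107 < 5.991, we fail to reject the null hypothesis — the data are consistent with the 9:3:4 ratio.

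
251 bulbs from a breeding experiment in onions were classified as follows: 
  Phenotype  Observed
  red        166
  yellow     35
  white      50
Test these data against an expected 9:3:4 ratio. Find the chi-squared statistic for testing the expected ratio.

Total ratio parts = 16. Expected numbers out of 251:
  red: 251 × 9/16 = 141.1875
  yellow: 251 × 3/16 = 47.0625
  white: 251 × 4/16 = 62.75
χ² = Σ (O − E)² / E
  red: (166 − 141.1875)² / 141.1875 = 4.3606
  yellow: (35 − 47.0625)² / 47.0625 = 3.0917
  white: (50 − 62.75)² / 62.75 = 2.5906
χ² = 4.3606 + 3.0917 + 2.5906 = 10.0429 ≈ 10.043

10.043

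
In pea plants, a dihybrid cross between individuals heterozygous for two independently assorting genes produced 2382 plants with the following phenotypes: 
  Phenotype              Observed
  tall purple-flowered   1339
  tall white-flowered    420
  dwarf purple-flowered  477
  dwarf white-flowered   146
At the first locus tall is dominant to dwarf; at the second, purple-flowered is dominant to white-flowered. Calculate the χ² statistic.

3.709

A dihybrid F₂ with independent assortment and complete dominance at both loci gives a 9:3:3:1 phenotypic ratio.
Total ratio parts = 16. Expected numbers out of 2382:
  tall purple-flowered: 2382 × 9/16 = 1339.875
  tall white-flowered: 2382 × 3/16 = 446.625
  dwarf purple-flowered: 2382 × 3/16 = 446.625
  dwarf white-flowered: 2382 × 1/16 = 148.875
χ² = Σ (O − E)² / E
  tall purple-flowered: (1339 − 1339.875)² / 1339.875 = 0.0006
  tall white-flowered: (420 − 446.625)² / 446.625 = 1.5872
  dwarf purple-flowered: (477 − 446.625)² / 446.625 = 2.0658
  dwarf white-flowered: (146 − 148.875)² / 148.875 = 0.0555
χ² = 0.0006 + 1.5872 + 2.0658 + 0.0555 = 3.7091 ≈ 3.709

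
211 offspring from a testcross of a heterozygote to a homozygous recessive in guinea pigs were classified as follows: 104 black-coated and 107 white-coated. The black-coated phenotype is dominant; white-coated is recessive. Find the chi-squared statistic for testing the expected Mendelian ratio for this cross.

0.043

A testcross of a heterozygote (Aa × aa) gives a 1:1 phenotypic ratio.
The 1:1 ratio has 2 parts, so with N = 211 the expected counts are:
  black-coated: 211 × 1/2 = 105.5
  white-coated: 211 × 1/2 = 105.5
χ² = Σ (O − E)² / E
  black-coated: (104 − 105.5)² / 105.5 = 0.0213
  white-coated: (107 − 105.5)² / 105.5 = 0.0213
χ² = 0.0213 + 0.0213 = 0.0426 ≈ 0.043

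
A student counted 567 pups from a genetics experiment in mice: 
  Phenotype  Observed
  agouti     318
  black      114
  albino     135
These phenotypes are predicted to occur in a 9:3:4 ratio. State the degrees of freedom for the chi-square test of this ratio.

2

A goodness-of-fit test with 3 phenotype classes has df = 3 − 1 = 2.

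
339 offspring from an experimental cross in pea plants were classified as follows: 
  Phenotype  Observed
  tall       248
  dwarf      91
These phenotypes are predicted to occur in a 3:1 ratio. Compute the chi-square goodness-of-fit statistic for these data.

The 3:1 ratio has 4 parts, so with N = 339 the expected counts are:
  tall: 339 × 3/4 = 254.25
  dwarf: 339 × 1/4 = 84.75
χ² = Σ (O − E)² / E
  tall: (248 − 254.25)² / 254.25 = 0.1536
  dwarf: (91 − 84.75)² / 84.75 = 0.4609
χ² = 0.1536 + 0.4609 = 0.6145 ≈ 0.615

0.615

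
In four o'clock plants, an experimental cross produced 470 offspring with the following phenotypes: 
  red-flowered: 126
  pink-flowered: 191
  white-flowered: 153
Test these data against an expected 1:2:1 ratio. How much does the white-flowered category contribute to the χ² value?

10.726

Total ratio parts = 4. Expected numbers out of 470:
  red-flowered: 470 × 1/4 = 117.5
  pink-flowered: 470 × 2/4 = 235
  white-flowered: 470 × 1/4 = 117.5
Contribution of white-flowered: (153 − 117.5)² / 117.5 = 10.7255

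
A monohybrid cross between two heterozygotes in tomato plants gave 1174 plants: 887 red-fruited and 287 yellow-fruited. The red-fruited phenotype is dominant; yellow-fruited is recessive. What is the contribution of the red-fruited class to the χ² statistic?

0.048

For a monohybrid cross between heterozygotes with complete dominance, the expected phenotypic ratio is 3:1.
The 3:1 ratio has 4 parts, so with N = 1174 the expected counts are:
  red-fruited: 1174 × 3/4 = 880.5
  yellow-fruited: 1174 × 1/4 = 293.5
Contribution of red-fruited: (887 − 880.5)² / 880.5 = 0.0480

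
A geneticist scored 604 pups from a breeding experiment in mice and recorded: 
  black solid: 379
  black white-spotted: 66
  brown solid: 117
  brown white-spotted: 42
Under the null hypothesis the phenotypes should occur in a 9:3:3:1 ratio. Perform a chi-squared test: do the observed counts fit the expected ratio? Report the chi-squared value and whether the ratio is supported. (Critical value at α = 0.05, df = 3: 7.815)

The 9:3:3:1 ratio has 16 parts, so with N = 604 the expected counts are:
  black solid: 604 × 9/16 = 339.75
  black white-spotted: 604 × 3/16 = 113.25
  brown solid: 604 × 3/16 = 113.25
  brown white-spotted: 604 × 1/16 = 37.75
χ² = Σ (O − E)² / E
  black solid: (379 − 339.75)² / 339.75 = 4.5344
  black white-spotted: (66 − 113.25)² / 113.25 = 19.7136
  brown solid: (117 − 113.25)² / 113.25 = 0.1242
  brown white-spotted: (42 − 37.75)² / 37.75 = 0.4785
χ² = 4.5344 + 19.7136 + 0.1242 + 0.4785 = 24.8507 ≈ 24.851
Degrees of freedom = 4 − 1 = 3; critical value at α = 0.05 is 7.815.
Since 24.851 > 7.815, we reject the null hypothesis — the data do not fit the 9:3:3:1 ratio.

24.851; not consistent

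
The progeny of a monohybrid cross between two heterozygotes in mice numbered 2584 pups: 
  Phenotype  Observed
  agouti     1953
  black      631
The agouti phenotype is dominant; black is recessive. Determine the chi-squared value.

For a monohybrid cross between heterozygotes with complete dominance, the expected phenotypic ratio is 3:1.
Expected counts for N = 2584 under a 3:1 ratio (total parts = 4):
  agouti: 2584 × 3/4 = 1938
  black: 2584 × 1/4 = 646
χ² = Σ (O − E)² / E
  agouti: (1953 − 1938)² / 1938 = 0.1161
  black: (631 − 646)² / 646 = 0.3483
χ² = 0.1161 + 0.3483 = 0.4644 ≈ 0.464

0.464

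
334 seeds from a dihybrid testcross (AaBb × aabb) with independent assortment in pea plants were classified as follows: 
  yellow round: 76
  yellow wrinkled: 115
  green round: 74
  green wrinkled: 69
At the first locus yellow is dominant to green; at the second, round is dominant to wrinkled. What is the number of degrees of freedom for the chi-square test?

A dihybrid testcross with independent assortment gives a 1:1:1:1 ratio.
A goodness-of-fit test with 4 phenotype classes has df = 4 − 1 = 3.

3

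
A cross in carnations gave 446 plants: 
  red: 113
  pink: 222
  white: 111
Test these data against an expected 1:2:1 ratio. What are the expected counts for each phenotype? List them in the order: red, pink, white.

111.5, 223, 111.5

Expected counts for N = 446 under a 1:2:1 ratio (total parts = 4):
  red: 446 × 1/4 = 111.5
  pink: 446 × 2/4 = 223
  white: 446 × 1/4 = 111.5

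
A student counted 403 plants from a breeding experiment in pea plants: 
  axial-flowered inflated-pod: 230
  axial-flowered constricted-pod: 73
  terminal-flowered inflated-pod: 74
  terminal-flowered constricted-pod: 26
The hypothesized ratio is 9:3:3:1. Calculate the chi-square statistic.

0.194

Under the 9:3:3:1 hypothesis (Σ ratio = 16, N = 403):
  axial-flowered inflated-pod: 403 × 9/16 = 226.6875
  axial-flowered constricted-pod: 403 × 3/16 = 75.5625
  terminal-flowered inflated-pod: 403 × 3/16 = 75.5625
  terminal-flowered constricted-pod: 403 × 1/16 = 25.1875
χ² = Σ (O − E)² / E
  axial-flowered inflated-pod: (230 − 226.6875)² / 226.6875 = 0.0484
  axial-flowered constricted-pod: (73 − 75.5625)² / 75.5625 = 0.0869
  terminal-flowered inflated-pod: (74 − 75.5625)² / 75.5625 = 0.0323
  terminal-flowered constricted-pod: (26 − 25.1875)² / 25.1875 = 0.0262
χ² = 0.0484 + 0.0869 + 0.0323 + 0.0262 = 0.1938 ≈ 0.194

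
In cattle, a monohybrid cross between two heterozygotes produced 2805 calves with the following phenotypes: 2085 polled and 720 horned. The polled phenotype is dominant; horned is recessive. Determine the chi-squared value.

For a monohybrid cross between heterozygotes with complete dominance, the expected phenotypic ratio is 3:1.
Expected counts for N = 2805 under a 3:1 ratio (total parts = 4):
  polled: 2805 × 3/4 = 2103.75
  horned: 2805 × 1/4 = 701.25
χ² = Σ (O − E)² / E
  polled: (2085 − 2103.75)² / 2103.75 = 0.1671
  horned: (720 − 701.25)² / 701.25 = 0.5013
χ² = 0.1671 + 0.5013 = 0.6684 ≈ 0.668

0.668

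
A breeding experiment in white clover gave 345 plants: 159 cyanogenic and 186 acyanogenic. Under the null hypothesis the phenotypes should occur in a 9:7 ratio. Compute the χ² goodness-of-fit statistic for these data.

Total ratio parts = 16. Expected numbers out of 345:
  cyanogenic: 345 × 9/16 = 194.0625
  acyanogenic: 345 × 7/16 = 150.9375
χ² = Σ (O − E)² / E
  cyanogenic: (159 − 194.0625)² / 194.0625 = 6.3350
  acyanogenic: (186 − 150.9375)² / 150.9375 = 8.1450
χ² = 6.3350 + 8.1450 = 14.480

14.480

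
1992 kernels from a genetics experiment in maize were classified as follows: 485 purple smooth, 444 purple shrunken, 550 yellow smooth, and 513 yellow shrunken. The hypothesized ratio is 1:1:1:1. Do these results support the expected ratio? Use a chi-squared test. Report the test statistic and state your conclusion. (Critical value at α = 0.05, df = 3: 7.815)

Expected counts for N = 1992 under a 1:1:1:1 ratio (total parts = 4):
  purple smooth: 1992 × 1/4 = 498
  purple shrunken: 1992 × 1/4 = 498
  yellow smooth: 1992 × 1/4 = 498
  yellow shrunken: 1992 × 1/4 = 498
χ² = Σ (O − E)² / E
  purple smooth: (485 − 498)² / 498 = 0.3394
  purple shrunken: (444 − 498)² / 498 = 5.8554
  yellow smooth: (550 − 498)² / 498 = 5.4297
  yellow shrunken: (513 − 498)² / 498 = 0.4518
χ² = 0.3394 + 5.8554 + 5.4297 + 0.4518 = 12.0763 ≈ 12.076
Degrees of freedom = 4 − 1 = 3; critical value at α = 0.05 is 7.815.
Since 12.076 > 7.815, we reject the null hypothesis — the data do not fit the 1:1:1:1 ratio.

12.076; not consistent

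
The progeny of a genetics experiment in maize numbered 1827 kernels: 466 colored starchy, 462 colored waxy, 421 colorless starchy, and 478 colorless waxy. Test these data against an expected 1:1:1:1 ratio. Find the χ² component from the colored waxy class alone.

Under the 1:1:1:1 hypothesis (Σ ratio = 4, N = 1827):
  colored starchy: 1827 × 1/4 = 456.75
  colored waxy: 1827 × 1/4 = 456.75
  colorless starchy: 1827 × 1/4 = 456.75
  colorless waxy: 1827 × 1/4 = 456.75
Contribution of colored waxy: (462 − 456.75)² / 456.75 = 0.0603

0.060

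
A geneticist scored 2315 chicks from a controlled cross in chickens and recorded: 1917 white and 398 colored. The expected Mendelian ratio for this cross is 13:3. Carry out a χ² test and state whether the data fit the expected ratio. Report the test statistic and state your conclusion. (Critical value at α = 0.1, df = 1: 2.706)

3.688; not consistent

Expected counts for N = 2315 under a 13:3 ratio (total parts = 16):
  white: 2315 × 13/16 = 1880.9375
  colored: 2315 × 3/16 = 434.0625
χ² = Σ (O − E)² / E
  white: (1917 − 1880.9375)² / 1880.9375 = 0.6914
  colored: (398 − 434.0625)² / 434.0625 = 2.9961
χ² = 0.6914 + 2.9961 = 3.6875 ≈ 3.688
Degrees of freedom = 2 − 1 = 1; critical value at α = 0.1 is 2.706.
Since 3.688 > 2.706, we reject the null hypothesis — the data do not fit the 13:3 ratio.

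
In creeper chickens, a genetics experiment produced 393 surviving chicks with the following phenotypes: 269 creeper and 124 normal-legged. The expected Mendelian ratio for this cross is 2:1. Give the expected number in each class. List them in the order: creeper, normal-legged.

262, 131

Under the 2:1 hypothesis (Σ ratio = 3, N = 393):
  creeper: 393 × 2/3 = 262
  normal-legged: 393 × 1/3 = 131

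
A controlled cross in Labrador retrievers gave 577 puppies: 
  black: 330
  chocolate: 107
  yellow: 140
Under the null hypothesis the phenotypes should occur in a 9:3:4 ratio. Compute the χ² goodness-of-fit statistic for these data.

Expected counts for N = 577 under a 9:3:4 ratio (total parts = 16):
  black: 577 × 9/16 = 324.5625
  chocolate: 577 × 3/16 = 108.1875
  yellow: 577 × 4/16 = 144.25
χ² = Σ (O − E)² / E
  black: (330 − 324.5625)² / 324.5625 = 0.0911
  chocolate: (107 − 108.1875)² / 108.1875 = 0.0130
  yellow: (140 − 144.25)² / 144.25 = 0.1252
χ² = 0.0911 + 0.0130 + 0.1252 = 0.2293 ≈ 0.229

0.229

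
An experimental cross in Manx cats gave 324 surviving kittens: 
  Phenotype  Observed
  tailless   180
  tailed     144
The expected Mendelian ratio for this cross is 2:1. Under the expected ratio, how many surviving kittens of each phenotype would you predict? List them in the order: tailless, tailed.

Total ratio parts = 3. Expected numbers out of 324:
  tailless: 324 × 2/3 = 216
  tailed: 324 × 1/3 = 108

216, 108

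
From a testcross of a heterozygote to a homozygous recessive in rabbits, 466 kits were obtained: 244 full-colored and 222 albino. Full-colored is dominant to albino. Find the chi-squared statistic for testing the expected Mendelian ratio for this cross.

1.039

A testcross of a heterozygote (Aa × aa) gives a 1:1 phenotypic ratio.
The 1:1 ratio has 2 parts, so with N = 466 the expected counts are:
  full-colored: 466 × 1/2 = 233
  albino: 466 × 1/2 = 233
χ² = Σ (O − E)² / E
  full-colored: (244 − 233)² / 233 = 0.5193
  albino: (222 − 233)² / 233 = 0.5193
χ² = 0.5193 + 0.5193 = 1.0386 ≈ 1.039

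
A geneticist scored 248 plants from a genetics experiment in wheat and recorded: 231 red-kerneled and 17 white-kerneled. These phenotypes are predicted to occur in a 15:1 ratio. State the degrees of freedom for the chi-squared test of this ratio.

A goodness-of-fit test with 2 phenotype classes has df = 2 − 1 = 1.

1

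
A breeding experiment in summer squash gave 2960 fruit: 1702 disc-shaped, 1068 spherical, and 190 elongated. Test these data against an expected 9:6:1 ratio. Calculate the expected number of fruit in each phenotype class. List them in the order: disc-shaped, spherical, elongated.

1665, 1110, 185

Expected counts for N = 2960 under a 9:6:1 ratio (total parts = 16):
  disc-shaped: 2960 × 9/16 = 1665
  spherical: 2960 × 6/16 = 1110
  elongated: 2960 × 1/16 = 185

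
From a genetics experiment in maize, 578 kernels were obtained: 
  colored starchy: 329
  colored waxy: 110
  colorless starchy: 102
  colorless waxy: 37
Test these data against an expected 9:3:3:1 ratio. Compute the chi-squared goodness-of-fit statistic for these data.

Total ratio parts = 16. Expected numbers out of 578:
  colored starchy: 578 × 9/16 = 325.125
  colored waxy: 578 × 3/16 = 108.375
  colorless starchy: 578 × 3/16 = 108.375
  colorless waxy: 578 × 1/16 = 36.125
χ² = Σ (O − E)² / E
  colored starchy: (329 − 325.125)² / 325.125 = 0.0462
  colored waxy: (110 − 108.375)² / 108.375 = 0.0244
  colorless starchy: (102 − 108.375)² / 108.375 = 0.3750
  colorless waxy: (37 − 36.125)² / 36.125 = 0.0212
χ² = 0.0462 + 0.0244 + 0.3750 + 0.0212 = 0.4668 ≈ 0.467

0.467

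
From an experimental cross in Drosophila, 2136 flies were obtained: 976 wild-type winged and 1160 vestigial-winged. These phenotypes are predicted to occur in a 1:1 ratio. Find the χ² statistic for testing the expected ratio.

15.850

Under the 1:1 hypothesis (Σ ratio = 2, N = 2136):
  wild-type winged: 2136 × 1/2 = 1068
  vestigial-winged: 2136 × 1/2 = 1068
χ² = Σ (O − E)² / E
  wild-type winged: (976 − 1068)² / 1068 = 7.9251
  vestigial-winged: (1160 − 1068)² / 1068 = 7.9251
χ² = 7.9251 + 7.9251 = 15.8502 ≈ 15.850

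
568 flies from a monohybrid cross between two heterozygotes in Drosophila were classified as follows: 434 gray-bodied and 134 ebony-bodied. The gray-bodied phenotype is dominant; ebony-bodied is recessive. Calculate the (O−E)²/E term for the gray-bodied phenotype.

For a monohybrid cross between heterozygotes with complete dominance, the expected phenotypic ratio is 3:1.
Total ratio parts = 4. Expected numbers out of 568:
  gray-bodied: 568 × 3/4 = 426
  ebony-bodied: 568 × 1/4 = 142
Contribution of gray-bodied: (434 − 426)² / 426 = 0.1502

0.150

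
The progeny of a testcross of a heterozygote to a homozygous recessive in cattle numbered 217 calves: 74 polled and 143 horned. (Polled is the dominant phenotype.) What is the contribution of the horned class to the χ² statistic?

A testcross of a heterozygote (Aa × aa) gives a 1:1 phenotypic ratio.
Under the 1:1 hypothesis (Σ ratio = 2, N = 217):
  polled: 217 × 1/2 = 108.5
  horned: 217 × 1/2 = 108.5
Contribution of horned: (143 − 108.5)² / 108.5 = 10.9700

10.970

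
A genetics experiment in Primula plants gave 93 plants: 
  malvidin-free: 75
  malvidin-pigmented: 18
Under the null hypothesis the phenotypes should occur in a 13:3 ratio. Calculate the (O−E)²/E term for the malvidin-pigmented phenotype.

0.018

The 13:3 ratio has 16 parts, so with N = 93 the expected counts are:
  malvidin-free: 93 × 13/16 = 75.5625
  malvidin-pigmented: 93 × 3/16 = 17.4375
Contribution of malvidin-pigmented: (18 − 17.4375)² / 17.4375 = 0.0181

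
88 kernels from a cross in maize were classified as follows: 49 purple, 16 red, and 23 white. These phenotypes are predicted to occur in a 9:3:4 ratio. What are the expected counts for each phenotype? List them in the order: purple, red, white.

49.5, 16.5, 22

Under the 9:3:4 hypothesis (Σ ratio = 16, N = 88):
  purple: 88 × 9/16 = 49.5
  red: 88 × 3/16 = 16.5
  white: 88 × 4/16 = 22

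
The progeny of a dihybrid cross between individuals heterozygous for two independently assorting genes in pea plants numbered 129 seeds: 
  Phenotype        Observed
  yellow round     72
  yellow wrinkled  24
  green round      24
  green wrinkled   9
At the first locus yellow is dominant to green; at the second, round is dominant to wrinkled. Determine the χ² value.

A dihybrid F₂ with independent assortment and complete dominance at both loci gives a 9:3:3:1 phenotypic ratio.
The 9:3:3:1 ratio has 16 parts, so with N = 129 the expected counts are:
  yellow round: 129 × 9/16 = 72.5625
  yellow wrinkled: 129 × 3/16 = 24.1875
  green round: 129 × 3/16 = 24.1875
  green wrinkled: 129 × 1/16 = 8.0625
χ² = Σ (O − E)² / E
  yellow round: (72 − 72.5625)² / 72.5625 = 0.0044
  yellow wrinkled: (24 − 24.1875)² / 24.1875 = 0.0015
  green round: (24 − 24.1875)² / 24.1875 = 0.0015
  green wrinkled: (9 − 8.0625)² / 8.0625 = 0.1090
χ² = 0.0044 + 0.0015 + 0.0015 + 0.1090 = 0.1164 ≈ 0.116

0.116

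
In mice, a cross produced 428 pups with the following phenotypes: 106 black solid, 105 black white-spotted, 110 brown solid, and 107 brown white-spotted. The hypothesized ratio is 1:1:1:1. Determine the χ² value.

The 1:1:1:1 ratio has 4 parts, so with N = 428 the expected counts are:
  black solid: 428 × 1/4 = 107
  black white-spotted: 428 × 1/4 = 107
  brown solid: 428 × 1/4 = 107
  brown white-spotted: 428 × 1/4 = 107
χ² = Σ (O − E)² / E
  black solid: (106 − 107)² / 107 = 0.0093
  black white-spotted: (105 − 107)² / 107 = 0.0374
  brown solid: (110 − 107)² / 107 = 0.0841
  brown white-spotted: (107 − 107)² / 107 = 0.0000
χ² = 0.0093 + 0.0374 + 0.0841 + 0.0000 = 0.1308 ≈ 0.131

0.131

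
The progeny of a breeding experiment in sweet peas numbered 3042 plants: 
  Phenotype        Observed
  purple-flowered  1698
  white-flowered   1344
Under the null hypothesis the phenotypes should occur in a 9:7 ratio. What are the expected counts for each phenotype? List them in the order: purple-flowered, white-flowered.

Total ratio parts = 16. Expected numbers out of 3042:
  purple-flowered: 3042 × 9/16 = 1711.125
  white-flowered: 3042 × 7/16 = 1330.875

1711.125, 1330.875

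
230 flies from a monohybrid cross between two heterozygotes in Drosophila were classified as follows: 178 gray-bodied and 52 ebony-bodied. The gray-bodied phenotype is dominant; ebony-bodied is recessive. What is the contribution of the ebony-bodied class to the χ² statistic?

For a monohybrid cross between heterozygotes with complete dominance, the expected phenotypic ratio is 3:1.
The 3:1 ratio has 4 parts, so with N = 230 the expected counts are:
  gray-bodied: 230 × 3/4 = 172.5
  ebony-bodied: 230 × 1/4 = 57.5
Contribution of ebony-bodied: (52 − 57.5)² / 57.5 = 0.5261

0.526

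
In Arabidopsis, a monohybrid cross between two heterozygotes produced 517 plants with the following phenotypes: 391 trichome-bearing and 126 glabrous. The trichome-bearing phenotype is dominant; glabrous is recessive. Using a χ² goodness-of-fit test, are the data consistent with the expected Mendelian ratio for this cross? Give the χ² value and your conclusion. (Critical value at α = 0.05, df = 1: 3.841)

For a monohybrid cross between heterozygotes with complete dominance, the expected phenotypic ratio is 3:1.
Total ratio parts = 4. Expected numbers out of 517:
  trichome-bearing: 517 × 3/4 = 387.75
  glabrous: 517 × 1/4 = 129.25
χ² = Σ (O − E)² / E
  trichome-bearing: (391 − 387.75)² / 387.75 = 0.0272
  glabrous: (126 − 129.25)² / 129.25 = 0.0817
χ² = 0.0272 + 0.0817 = 0.1089 ≈ 0.109
Degrees of freedom = 2 − 1 = 1; critical value at α = 0.05 is 3.841.
Since 0.109 < 3.841, we fail to reject the null hypothesis — the data are consistent with the 3:1 ratio.

0.109; consistent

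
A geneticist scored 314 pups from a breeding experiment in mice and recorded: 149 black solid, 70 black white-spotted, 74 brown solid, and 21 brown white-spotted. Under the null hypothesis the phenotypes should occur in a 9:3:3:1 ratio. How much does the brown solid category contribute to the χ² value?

3.886

The 9:3:3:1 ratio has 16 parts, so with N = 314 the expected counts are:
  black solid: 314 × 9/16 = 176.625
  black white-spotted: 314 × 3/16 = 58.875
  brown solid: 314 × 3/16 = 58.875
  brown white-spotted: 314 × 1/16 = 19.625
Contribution of brown solid: (74 − 58.875)² / 58.875 = 3.8856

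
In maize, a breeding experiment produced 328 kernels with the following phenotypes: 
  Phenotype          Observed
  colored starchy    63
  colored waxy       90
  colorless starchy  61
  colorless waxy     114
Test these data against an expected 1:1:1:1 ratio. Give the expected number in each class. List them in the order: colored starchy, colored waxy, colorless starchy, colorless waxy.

82, 82, 82, 82

The 1:1:1:1 ratio has 4 parts, so with N = 328 the expected counts are:
  colored starchy: 328 × 1/4 = 82
  colored waxy: 328 × 1/4 = 82
  colorless starchy: 328 × 1/4 = 82
  colorless waxy: 328 × 1/4 = 82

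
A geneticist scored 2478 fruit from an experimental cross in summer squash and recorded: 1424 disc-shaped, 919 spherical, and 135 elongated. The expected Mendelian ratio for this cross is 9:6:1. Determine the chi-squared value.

3.315

Under the 9:6:1 hypothesis (Σ ratio = 16, N = 2478):
  disc-shaped: 2478 × 9/16 = 1393.875
  spherical: 2478 × 6/16 = 929.25
  elongated: 2478 × 1/16 = 154.875
χ² = Σ (O − E)² / E
  disc-shaped: (1424 − 1393.875)² / 1393.875 = 0.6511
  spherical: (919 − 929.25)² / 929.25 = 0.1131
  elongated: (135 − 154.875)² / 154.875 = 2.5505
χ² = 0.6511 + 0.1131 + 2.5505 = 3.3147 ≈ 3.315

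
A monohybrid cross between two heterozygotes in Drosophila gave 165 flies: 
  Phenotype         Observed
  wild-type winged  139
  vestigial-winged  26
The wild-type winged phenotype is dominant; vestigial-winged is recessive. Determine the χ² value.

7.517

For a monohybrid cross between heterozygotes with complete dominance, the expected phenotypic ratio is 3:1.
The 3:1 ratio has 4 parts, so with N = 165 the expected counts are:
  wild-type winged: 165 × 3/4 = 123.75
  vestigial-winged: 165 × 1/4 = 41.25
χ² = Σ (O − E)² / E
  wild-type winged: (139 − 123.75)² / 123.75 = 1.8793
  vestigial-winged: (26 − 41.25)² / 41.25 = 5.6379
χ² = 1.8793 + 5.6379 = 7.5172 ≈ 7.517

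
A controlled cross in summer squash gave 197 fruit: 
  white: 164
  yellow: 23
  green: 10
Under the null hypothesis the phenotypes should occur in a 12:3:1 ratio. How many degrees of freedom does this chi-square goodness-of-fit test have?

2

A goodness-of-fit test with 3 phenotype classes has df = 3 − 1 = 2.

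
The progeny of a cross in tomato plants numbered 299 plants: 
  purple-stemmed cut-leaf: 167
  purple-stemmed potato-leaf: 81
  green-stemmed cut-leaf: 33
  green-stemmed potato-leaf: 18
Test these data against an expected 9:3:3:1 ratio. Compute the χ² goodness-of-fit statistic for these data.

20.614

Expected counts for N = 299 under a 9:3:3:1 ratio (total parts = 16):
  purple-stemmed cut-leaf: 299 × 9/16 = 168.1875
  purple-stemmed potato-leaf: 299 × 3/16 = 56.0625
  green-stemmed cut-leaf: 299 × 3/16 = 56.0625
  green-stemmed potato-leaf: 299 × 1/16 = 18.6875
χ² = Σ (O − E)² / E
  purple-stemmed cut-leaf: (167 − 168.1875)² / 168.1875 = 0.0084
  purple-stemmed potato-leaf: (81 − 56.0625)² / 56.0625 = 11.0926
  green-stemmed cut-leaf: (33 − 56.0625)² / 56.0625 = 9.4872
  green-stemmed potato-leaf: (18 − 18.6875)² / 18.6875 = 0.0253
χ² = 0.0084 + 11.0926 + 9.4872 + 0.0253 = 20.6135 ≈ 20.614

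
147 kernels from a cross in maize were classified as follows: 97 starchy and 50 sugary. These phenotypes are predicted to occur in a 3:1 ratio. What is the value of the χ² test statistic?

6.370

Total ratio parts = 4. Expected numbers out of 147:
  starchy: 147 × 3/4 = 110.25
  sugary: 147 × 1/4 = 36.75
χ² = Σ (O − E)² / E
  starchy: (97 − 110.25)² / 110.25 = 1.5924
  sugary: (50 − 36.75)² / 36.75 = 4.7772
χ² = 1.5924 + 4.7772 = 6.3696 ≈ 6.370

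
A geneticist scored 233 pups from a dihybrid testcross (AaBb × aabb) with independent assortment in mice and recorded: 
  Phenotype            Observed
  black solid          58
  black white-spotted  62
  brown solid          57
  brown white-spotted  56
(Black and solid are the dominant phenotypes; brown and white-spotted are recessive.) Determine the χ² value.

0.356

A dihybrid testcross with independent assortment gives a 1:1:1:1 ratio.
Expected counts for N = 233 under a 1:1:1:1 ratio (total parts = 4):
  black solid: 233 × 1/4 = 58.25
  black white-spotted: 233 × 1/4 = 58.25
  brown solid: 233 × 1/4 = 58.25
  brown white-spotted: 233 × 1/4 = 58.25
χ² = Σ (O − E)² / E
  black solid: (58 − 58.25)² / 58.25 = 0.0011
  black white-spotted: (62 − 58.25)² / 58.25 = 0.2414
  brown solid: (57 − 58.25)² / 58.25 = 0.0268
  brown white-spotted: (56 − 58.25)² / 58.25 = 0.0869
χ² = 0.0011 + 0.2414 + 0.0268 + 0.0869 = 0.3562 ≈ 0.356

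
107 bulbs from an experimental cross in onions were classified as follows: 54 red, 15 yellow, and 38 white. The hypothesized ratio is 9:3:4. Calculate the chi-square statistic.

6.645

Expected counts for N = 107 under a 9:3:4 ratio (total parts = 16):
  red: 107 × 9/16 = 60.1875
  yellow: 107 × 3/16 = 20.0625
  white: 107 × 4/16 = 26.75
χ² = Σ (O − E)² / E
  red: (54 − 60.1875)² / 60.1875 = 0.6361
  yellow: (15 − 20.0625)² / 20.0625 = 1.2775
  white: (38 − 26.75)² / 26.75 = 4.7313
χ² = 0.6361 + 1.2775 + 4.7313 = 6.6449 ≈ 6.645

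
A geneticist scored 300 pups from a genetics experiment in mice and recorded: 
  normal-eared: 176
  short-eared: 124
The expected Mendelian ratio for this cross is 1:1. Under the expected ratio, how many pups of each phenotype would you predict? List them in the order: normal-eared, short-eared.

The 1:1 ratio has 2 parts, so with N = 300 the expected counts are:
  normal-eared: 300 × 1/2 = 150
  short-eared: 300 × 1/2 = 150

150, 150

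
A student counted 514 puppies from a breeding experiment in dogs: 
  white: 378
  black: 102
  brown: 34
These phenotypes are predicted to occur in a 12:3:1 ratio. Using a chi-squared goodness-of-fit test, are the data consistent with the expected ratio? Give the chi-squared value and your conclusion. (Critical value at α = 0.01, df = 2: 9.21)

The 12:3:1 ratio has 16 parts, so with N = 514 the expected counts are:
  white: 514 × 12/16 = 385.5
  black: 514 × 3/16 = 96.375
  brown: 514 × 1/16 = 32.125
χ² = Σ (O − E)² / E
  white: (378 − 385.5)² / 385.5 = 0.1459
  black: (102 − 96.375)² / 96.375 = 0.3283
  brown: (34 − 32.125)² / 32.125 = 0.1094
χ² = 0.1459 + 0.3283 + 0.1094 = 0.5836 ≈ 0.584
Degrees of freedom = 3 − 1 = 2; critical value at α = 0.01 is 9.21.
Since 0.584 < 9.21, we fail to reject the null hypothesis — the data are consistent with the 12:3:1 ratio.

0.584; consistent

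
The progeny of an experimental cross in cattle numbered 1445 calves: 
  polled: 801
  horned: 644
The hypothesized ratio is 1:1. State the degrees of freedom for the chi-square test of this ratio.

A goodness-of-fit test with 2 phenotype classes has df = 2 − 1 = 1.

1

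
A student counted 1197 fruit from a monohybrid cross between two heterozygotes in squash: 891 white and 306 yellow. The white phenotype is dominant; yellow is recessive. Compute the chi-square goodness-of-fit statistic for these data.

For a monohybrid cross between heterozygotes with complete dominance, the expected phenotypic ratio is 3:1.
The 3:1 ratio has 4 parts, so with N = 1197 the expected counts are:
  white: 1197 × 3/4 = 897.75
  yellow: 1197 × 1/4 = 299.25
χ² = Σ (O − E)² / E
  white: (891 − 897.75)² / 897.75 = 0.0508
  yellow: (306 − 299.25)² / 299.25 = 0.1523
χ² = 0.0508 + 0.1523 = 0.2031 ≈ 0.203

0.203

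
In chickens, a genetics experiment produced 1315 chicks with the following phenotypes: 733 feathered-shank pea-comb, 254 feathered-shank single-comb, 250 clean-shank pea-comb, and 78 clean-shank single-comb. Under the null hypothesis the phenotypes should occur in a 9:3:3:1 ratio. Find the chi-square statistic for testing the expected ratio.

The 9:3:3:1 ratio has 16 parts, so with N = 1315 the expected counts are:
  feathered-shank pea-comb: 1315 × 9/16 = 739.6875
  feathered-shank single-comb: 1315 × 3/16 = 246.5625
  clean-shank pea-comb: 1315 × 3/16 = 246.5625
  clean-shank single-comb: 1315 × 1/16 = 82.1875
χ² = Σ (O − E)² / E
  feathered-shank pea-comb: (733 − 739.6875)² / 739.6875 = 0.0605
  feathered-shank single-comb: (254 − 246.5625)² / 246.5625 = 0.2244
  clean-shank pea-comb: (250 − 246.5625)² / 246.5625 = 0.0479
  clean-shank single-comb: (78 − 82.1875)² / 82.1875 = 0.2134
χ² = 0.0605 + 0.2244 + 0.0479 + 0.2134 = 0.5462 ≈ 0.546

0.546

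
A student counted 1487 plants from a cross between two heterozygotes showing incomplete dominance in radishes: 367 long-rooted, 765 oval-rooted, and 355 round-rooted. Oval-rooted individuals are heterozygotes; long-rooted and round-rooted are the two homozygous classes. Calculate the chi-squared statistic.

With incomplete dominance, a heterozygote × heterozygote cross gives a 1:2:1 phenotypic ratio.
Expected counts for N = 1487 under a 1:2:1 ratio (total parts = 4):
  long-rooted: 1487 × 1/4 = 371.75
  oval-rooted: 1487 × 2/4 = 743.5
  round-rooted: 1487 × 1/4 = 371.75
χ² = Σ (O − E)² / E
  long-rooted: (367 − 371.75)² / 371.75 = 0.0607
  oval-rooted: (765 − 743.5)² / 743.5 = 0.6217
  round-rooted: (355 − 371.75)² / 371.75 = 0.7547
χ² = 0.0607 + 0.6217 + 0.7547 = 1.4371 ≈ 1.437

1.437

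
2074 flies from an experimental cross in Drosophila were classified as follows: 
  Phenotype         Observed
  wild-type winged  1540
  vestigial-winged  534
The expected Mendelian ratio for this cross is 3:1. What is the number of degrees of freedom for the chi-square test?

A goodness-of-fit test with 2 phenotype classes has df = 2 − 1 = 1.

1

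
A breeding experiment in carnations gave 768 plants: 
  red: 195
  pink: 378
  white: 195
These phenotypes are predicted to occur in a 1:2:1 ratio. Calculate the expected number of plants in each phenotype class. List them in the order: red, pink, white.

The 1:2:1 ratio has 4 parts, so with N = 768 the expected counts are:
  red: 768 × 1/4 = 192
  pink: 768 × 2/4 = 384
  white: 768 × 1/4 = 192

192, 384, 192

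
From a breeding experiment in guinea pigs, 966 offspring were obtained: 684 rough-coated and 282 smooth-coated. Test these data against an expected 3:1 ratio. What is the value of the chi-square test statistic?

Under the 3:1 hypothesis (Σ ratio = 4, N = 966):
  rough-coated: 966 × 3/4 = 724.5
  smooth-coated: 966 × 1/4 = 241.5
χ² = Σ (O − E)² / E
  rough-coated: (684 − 724.5)² / 724.5 = 2.2640
  smooth-coated: (282 − 241.5)² / 241.5 = 6.7919
χ² = 2.2640 + 6.7919 = 9.0559 ≈ 9.056

9.056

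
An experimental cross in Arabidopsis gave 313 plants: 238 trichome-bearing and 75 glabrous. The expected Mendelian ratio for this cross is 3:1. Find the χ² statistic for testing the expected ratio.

0.180

Total ratio parts = 4. Expected numbers out of 313:
  trichome-bearing: 313 × 3/4 = 234.75
  glabrous: 313 × 1/4 = 78.25
χ² = Σ (O − E)² / E
  trichome-bearing: (238 − 234.75)² / 234.75 = 0.0450
  glabrous: (75 − 78.25)² / 78.25 = 0.1350
χ² = 0.0450 + 0.1350 = 0.180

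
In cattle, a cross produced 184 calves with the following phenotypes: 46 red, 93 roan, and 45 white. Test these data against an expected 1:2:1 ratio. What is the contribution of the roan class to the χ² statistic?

Total ratio parts = 4. Expected numbers out of 184:
  red: 184 × 1/4 = 46
  roan: 184 × 2/4 = 92
  white: 184 × 1/4 = 46
Contribution of roan: (93 − 92)² / 92 = 0.0109

0.011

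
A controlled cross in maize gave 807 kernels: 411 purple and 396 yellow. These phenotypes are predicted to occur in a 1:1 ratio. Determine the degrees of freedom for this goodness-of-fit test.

A goodness-of-fit test with 2 phenotype classes has df = 2 − 1 = 1.

1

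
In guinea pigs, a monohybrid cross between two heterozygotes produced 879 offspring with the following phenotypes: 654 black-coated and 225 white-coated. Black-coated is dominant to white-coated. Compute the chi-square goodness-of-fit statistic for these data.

0.167

For a monohybrid cross between heterozygotes with complete dominance, the expected phenotypic ratio is 3:1.
Expected counts for N = 879 under a 3:1 ratio (total parts = 4):
  black-coated: 879 × 3/4 = 659.25
  white-coated: 879 × 1/4 = 219.75
χ² = Σ (O − E)² / E
  black-coated: (654 − 659.25)² / 659.25 = 0.0418
  white-coated: (225 − 219.75)² / 219.75 = 0.1254
χ² = 0.0418 + 0.1254 = 0.1672 ≈ 0.167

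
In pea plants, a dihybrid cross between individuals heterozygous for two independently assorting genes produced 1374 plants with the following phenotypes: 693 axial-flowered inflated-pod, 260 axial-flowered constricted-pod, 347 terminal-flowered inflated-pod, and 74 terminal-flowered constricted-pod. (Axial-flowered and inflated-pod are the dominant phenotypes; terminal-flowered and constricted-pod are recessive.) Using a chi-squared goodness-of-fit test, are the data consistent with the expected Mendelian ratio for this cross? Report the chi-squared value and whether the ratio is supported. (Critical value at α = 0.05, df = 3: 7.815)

A dihybrid F₂ with independent assortment and complete dominance at both loci gives a 9:3:3:1 phenotypic ratio.
Total ratio parts = 16. Expected numbers out of 1374:
  axial-flowered inflated-pod: 1374 × 9/16 = 772.875
  axial-flowered constricted-pod: 1374 × 3/16 = 257.625
  terminal-flowered inflated-pod: 1374 × 3/16 = 257.625
  terminal-flowered constricted-pod: 1374 × 1/16 = 85.875
χ² = Σ (O − E)² / E
  axial-flowered inflated-pod: (693 − 772.875)² / 772.875 = 8.2549
  axial-flowered constricted-pod: (260 − 257.625)² / 257.625 = 0.0219
  terminal-flowered inflated-pod: (347 − 257.625)² / 257.625 = 31.0059
  terminal-flowered constricted-pod: (74 − 85.875)² / 85.875 = 1.6421
χ² = 8.2549 + 0.0219 + 31.0059 + 1.6421 = 40.9248 ≈ 40.925
Degrees of freedom = 4 − 1 = 3; critical value at α = 0.05 is 7.815.
Since 40.925 > 7.815, we reject the null hypothesis — the data do not fit the 9:3:3:1 ratio.

40.925; not consistent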